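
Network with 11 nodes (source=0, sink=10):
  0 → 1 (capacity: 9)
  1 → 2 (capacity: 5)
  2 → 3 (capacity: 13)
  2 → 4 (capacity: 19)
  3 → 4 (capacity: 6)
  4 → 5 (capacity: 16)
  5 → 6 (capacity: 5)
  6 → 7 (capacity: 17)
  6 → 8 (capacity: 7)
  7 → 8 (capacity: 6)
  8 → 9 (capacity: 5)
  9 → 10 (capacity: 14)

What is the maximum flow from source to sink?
Maximum flow = 5

Max flow: 5

Flow assignment:
  0 → 1: 5/9
  1 → 2: 5/5
  2 → 4: 5/19
  4 → 5: 5/16
  5 → 6: 5/5
  6 → 8: 5/7
  8 → 9: 5/5
  9 → 10: 5/14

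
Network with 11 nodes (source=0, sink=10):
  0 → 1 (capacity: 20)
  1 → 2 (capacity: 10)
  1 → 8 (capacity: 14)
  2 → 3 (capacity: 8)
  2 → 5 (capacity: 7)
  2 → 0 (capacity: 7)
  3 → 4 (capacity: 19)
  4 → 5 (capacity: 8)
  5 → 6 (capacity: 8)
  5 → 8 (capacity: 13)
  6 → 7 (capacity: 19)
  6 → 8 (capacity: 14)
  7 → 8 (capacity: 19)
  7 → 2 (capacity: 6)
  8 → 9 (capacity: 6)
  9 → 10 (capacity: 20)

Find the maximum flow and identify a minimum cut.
Max flow = 6, Min cut edges: (8,9)

Maximum flow: 6
Minimum cut: (8,9)
Partition: S = [0, 1, 2, 3, 4, 5, 6, 7, 8], T = [9, 10]

Max-flow min-cut theorem verified: both equal 6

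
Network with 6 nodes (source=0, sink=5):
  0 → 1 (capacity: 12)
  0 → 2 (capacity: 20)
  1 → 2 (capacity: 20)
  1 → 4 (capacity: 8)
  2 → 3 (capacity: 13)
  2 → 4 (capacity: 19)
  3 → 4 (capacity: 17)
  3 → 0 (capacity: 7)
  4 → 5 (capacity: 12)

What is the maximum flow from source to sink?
Maximum flow = 12

Max flow: 12

Flow assignment:
  0 → 1: 4/12
  0 → 2: 13/20
  1 → 2: 4/20
  2 → 3: 5/13
  2 → 4: 12/19
  3 → 0: 5/7
  4 → 5: 12/12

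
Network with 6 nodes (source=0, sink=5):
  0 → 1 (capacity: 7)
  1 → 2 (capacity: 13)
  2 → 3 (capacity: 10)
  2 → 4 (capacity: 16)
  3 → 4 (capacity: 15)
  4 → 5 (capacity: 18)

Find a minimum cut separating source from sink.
Min cut value = 7, edges: (0,1)

Min cut value: 7
Partition: S = [0], T = [1, 2, 3, 4, 5]
Cut edges: (0,1)

By max-flow min-cut theorem, max flow = min cut = 7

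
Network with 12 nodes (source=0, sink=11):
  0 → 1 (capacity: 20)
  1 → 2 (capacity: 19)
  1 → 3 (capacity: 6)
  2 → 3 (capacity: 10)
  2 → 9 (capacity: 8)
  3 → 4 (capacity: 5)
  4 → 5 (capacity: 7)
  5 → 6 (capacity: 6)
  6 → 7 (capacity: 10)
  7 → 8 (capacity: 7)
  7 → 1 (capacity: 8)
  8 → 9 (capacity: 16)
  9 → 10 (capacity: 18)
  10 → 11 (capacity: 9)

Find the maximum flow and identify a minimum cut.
Max flow = 9, Min cut edges: (10,11)

Maximum flow: 9
Minimum cut: (10,11)
Partition: S = [0, 1, 2, 3, 4, 5, 6, 7, 8, 9, 10], T = [11]

Max-flow min-cut theorem verified: both equal 9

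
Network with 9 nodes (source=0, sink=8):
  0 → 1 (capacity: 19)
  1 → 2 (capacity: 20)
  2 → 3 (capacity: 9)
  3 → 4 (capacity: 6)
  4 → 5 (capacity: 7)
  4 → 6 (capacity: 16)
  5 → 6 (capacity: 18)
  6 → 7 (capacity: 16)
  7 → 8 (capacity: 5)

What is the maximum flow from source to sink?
Maximum flow = 5

Max flow: 5

Flow assignment:
  0 → 1: 5/19
  1 → 2: 5/20
  2 → 3: 5/9
  3 → 4: 5/6
  4 → 6: 5/16
  6 → 7: 5/16
  7 → 8: 5/5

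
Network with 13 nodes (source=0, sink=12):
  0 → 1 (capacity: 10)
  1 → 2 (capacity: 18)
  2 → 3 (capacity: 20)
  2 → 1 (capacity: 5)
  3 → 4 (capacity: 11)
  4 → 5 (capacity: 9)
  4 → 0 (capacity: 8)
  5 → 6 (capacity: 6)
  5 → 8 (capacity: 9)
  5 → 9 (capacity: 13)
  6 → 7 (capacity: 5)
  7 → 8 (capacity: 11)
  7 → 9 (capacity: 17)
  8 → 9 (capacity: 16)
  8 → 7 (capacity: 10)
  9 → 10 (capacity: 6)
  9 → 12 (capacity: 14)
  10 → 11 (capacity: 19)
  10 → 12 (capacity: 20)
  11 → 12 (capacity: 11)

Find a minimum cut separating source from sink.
Min cut value = 9, edges: (4,5)

Min cut value: 9
Partition: S = [0, 1, 2, 3, 4], T = [5, 6, 7, 8, 9, 10, 11, 12]
Cut edges: (4,5)

By max-flow min-cut theorem, max flow = min cut = 9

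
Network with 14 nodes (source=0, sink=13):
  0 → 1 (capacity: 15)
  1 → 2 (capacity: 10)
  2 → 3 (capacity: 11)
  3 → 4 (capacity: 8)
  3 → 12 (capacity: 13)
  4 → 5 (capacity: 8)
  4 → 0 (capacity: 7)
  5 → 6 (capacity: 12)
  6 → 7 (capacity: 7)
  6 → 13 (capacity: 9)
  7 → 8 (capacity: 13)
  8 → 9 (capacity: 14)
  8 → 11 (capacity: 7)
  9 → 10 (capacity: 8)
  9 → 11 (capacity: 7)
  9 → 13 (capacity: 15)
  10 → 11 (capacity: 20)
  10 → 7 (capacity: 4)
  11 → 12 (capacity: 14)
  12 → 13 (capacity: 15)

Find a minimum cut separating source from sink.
Min cut value = 10, edges: (1,2)

Min cut value: 10
Partition: S = [0, 1], T = [2, 3, 4, 5, 6, 7, 8, 9, 10, 11, 12, 13]
Cut edges: (1,2)

By max-flow min-cut theorem, max flow = min cut = 10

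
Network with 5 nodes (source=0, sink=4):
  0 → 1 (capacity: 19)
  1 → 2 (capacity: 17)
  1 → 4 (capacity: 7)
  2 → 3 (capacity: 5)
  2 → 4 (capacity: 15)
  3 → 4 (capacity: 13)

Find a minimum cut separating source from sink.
Min cut value = 19, edges: (0,1)

Min cut value: 19
Partition: S = [0], T = [1, 2, 3, 4]
Cut edges: (0,1)

By max-flow min-cut theorem, max flow = min cut = 19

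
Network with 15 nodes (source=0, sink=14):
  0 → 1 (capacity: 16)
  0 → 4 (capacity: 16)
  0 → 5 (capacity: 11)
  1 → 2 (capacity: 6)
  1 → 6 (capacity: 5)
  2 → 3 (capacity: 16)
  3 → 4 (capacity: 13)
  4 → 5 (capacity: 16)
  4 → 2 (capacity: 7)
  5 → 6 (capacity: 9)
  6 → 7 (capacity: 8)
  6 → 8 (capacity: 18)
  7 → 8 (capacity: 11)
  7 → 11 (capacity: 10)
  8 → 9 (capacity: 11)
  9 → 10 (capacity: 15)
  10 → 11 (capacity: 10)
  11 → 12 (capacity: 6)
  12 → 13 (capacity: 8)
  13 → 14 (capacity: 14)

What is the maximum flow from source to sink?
Maximum flow = 6

Max flow: 6

Flow assignment:
  0 → 1: 6/16
  1 → 2: 6/6
  2 → 3: 6/16
  3 → 4: 6/13
  4 → 5: 6/16
  5 → 6: 6/9
  6 → 8: 6/18
  8 → 9: 6/11
  9 → 10: 6/15
  10 → 11: 6/10
  11 → 12: 6/6
  12 → 13: 6/8
  13 → 14: 6/14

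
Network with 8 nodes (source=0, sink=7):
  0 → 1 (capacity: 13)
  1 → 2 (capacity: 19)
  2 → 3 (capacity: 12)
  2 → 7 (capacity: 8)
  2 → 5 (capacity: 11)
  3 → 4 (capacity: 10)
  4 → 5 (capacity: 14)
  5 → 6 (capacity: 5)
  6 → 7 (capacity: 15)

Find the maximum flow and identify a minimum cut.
Max flow = 13, Min cut edges: (2,7), (5,6)

Maximum flow: 13
Minimum cut: (2,7), (5,6)
Partition: S = [0, 1, 2, 3, 4, 5], T = [6, 7]

Max-flow min-cut theorem verified: both equal 13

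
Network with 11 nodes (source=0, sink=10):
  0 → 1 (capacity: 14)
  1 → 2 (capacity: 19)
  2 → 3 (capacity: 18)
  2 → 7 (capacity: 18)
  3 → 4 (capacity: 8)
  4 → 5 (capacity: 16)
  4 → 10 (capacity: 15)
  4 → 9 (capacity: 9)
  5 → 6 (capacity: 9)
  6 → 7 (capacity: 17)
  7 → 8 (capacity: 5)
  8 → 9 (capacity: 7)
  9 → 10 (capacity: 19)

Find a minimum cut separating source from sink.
Min cut value = 13, edges: (3,4), (7,8)

Min cut value: 13
Partition: S = [0, 1, 2, 3, 5, 6, 7], T = [4, 8, 9, 10]
Cut edges: (3,4), (7,8)

By max-flow min-cut theorem, max flow = min cut = 13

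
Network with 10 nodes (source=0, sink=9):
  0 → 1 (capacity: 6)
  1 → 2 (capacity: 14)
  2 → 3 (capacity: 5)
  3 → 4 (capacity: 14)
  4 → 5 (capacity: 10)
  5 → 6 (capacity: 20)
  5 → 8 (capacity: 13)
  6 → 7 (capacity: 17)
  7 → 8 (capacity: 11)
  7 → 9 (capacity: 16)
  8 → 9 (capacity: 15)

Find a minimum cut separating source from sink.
Min cut value = 5, edges: (2,3)

Min cut value: 5
Partition: S = [0, 1, 2], T = [3, 4, 5, 6, 7, 8, 9]
Cut edges: (2,3)

By max-flow min-cut theorem, max flow = min cut = 5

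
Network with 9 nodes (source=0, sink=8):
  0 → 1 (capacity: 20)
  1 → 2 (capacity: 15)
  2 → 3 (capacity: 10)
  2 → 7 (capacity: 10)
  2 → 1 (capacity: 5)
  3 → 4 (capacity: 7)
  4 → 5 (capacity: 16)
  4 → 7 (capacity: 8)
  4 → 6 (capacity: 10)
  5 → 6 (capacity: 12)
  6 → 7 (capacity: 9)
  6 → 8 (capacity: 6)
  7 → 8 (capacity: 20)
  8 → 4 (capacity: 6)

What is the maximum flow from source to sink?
Maximum flow = 15

Max flow: 15

Flow assignment:
  0 → 1: 15/20
  1 → 2: 15/15
  2 → 3: 5/10
  2 → 7: 10/10
  3 → 4: 5/7
  4 → 7: 5/8
  7 → 8: 15/20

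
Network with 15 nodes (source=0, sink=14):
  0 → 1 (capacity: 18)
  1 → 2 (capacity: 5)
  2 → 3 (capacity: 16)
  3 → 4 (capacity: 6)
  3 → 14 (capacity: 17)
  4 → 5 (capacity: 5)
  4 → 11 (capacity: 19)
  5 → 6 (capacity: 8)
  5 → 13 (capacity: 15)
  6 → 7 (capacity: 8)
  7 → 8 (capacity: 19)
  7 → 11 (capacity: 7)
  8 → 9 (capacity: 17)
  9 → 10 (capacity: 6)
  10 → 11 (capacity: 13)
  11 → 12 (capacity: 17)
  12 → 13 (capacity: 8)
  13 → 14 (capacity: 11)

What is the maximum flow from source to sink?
Maximum flow = 5

Max flow: 5

Flow assignment:
  0 → 1: 5/18
  1 → 2: 5/5
  2 → 3: 5/16
  3 → 14: 5/17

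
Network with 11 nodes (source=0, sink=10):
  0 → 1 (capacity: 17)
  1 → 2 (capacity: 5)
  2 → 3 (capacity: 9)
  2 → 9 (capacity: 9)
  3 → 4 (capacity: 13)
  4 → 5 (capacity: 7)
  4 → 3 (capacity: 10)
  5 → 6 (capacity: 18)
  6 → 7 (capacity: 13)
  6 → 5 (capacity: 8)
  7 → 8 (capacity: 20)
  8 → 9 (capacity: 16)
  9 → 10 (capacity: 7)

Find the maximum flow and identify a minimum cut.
Max flow = 5, Min cut edges: (1,2)

Maximum flow: 5
Minimum cut: (1,2)
Partition: S = [0, 1], T = [2, 3, 4, 5, 6, 7, 8, 9, 10]

Max-flow min-cut theorem verified: both equal 5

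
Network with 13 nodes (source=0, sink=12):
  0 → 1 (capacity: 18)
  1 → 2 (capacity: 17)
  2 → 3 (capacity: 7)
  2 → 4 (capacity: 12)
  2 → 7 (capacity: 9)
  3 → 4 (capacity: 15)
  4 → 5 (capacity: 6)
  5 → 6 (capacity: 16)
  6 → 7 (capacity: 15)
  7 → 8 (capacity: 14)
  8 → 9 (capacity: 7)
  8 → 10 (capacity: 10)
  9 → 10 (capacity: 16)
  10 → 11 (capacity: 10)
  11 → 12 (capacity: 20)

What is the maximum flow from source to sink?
Maximum flow = 10

Max flow: 10

Flow assignment:
  0 → 1: 10/18
  1 → 2: 10/17
  2 → 4: 6/12
  2 → 7: 4/9
  4 → 5: 6/6
  5 → 6: 6/16
  6 → 7: 6/15
  7 → 8: 10/14
  8 → 10: 10/10
  10 → 11: 10/10
  11 → 12: 10/20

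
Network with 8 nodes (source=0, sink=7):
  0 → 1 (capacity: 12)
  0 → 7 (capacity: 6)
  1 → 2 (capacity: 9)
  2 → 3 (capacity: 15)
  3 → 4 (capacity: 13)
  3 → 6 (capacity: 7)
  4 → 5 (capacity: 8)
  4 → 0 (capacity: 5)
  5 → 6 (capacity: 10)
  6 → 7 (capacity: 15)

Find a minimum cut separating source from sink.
Min cut value = 15, edges: (0,7), (1,2)

Min cut value: 15
Partition: S = [0, 1], T = [2, 3, 4, 5, 6, 7]
Cut edges: (0,7), (1,2)

By max-flow min-cut theorem, max flow = min cut = 15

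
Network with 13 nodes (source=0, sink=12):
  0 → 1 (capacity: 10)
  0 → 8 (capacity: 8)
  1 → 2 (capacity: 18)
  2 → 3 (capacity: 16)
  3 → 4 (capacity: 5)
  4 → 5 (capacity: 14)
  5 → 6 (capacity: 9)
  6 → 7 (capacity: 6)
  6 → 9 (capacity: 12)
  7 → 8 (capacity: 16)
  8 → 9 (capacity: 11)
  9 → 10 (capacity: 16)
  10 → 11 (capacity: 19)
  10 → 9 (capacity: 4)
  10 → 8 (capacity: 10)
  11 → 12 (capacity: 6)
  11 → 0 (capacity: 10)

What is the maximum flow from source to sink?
Maximum flow = 6

Max flow: 6

Flow assignment:
  0 → 1: 5/10
  0 → 8: 8/8
  1 → 2: 5/18
  2 → 3: 5/16
  3 → 4: 5/5
  4 → 5: 5/14
  5 → 6: 5/9
  6 → 9: 5/12
  8 → 9: 8/11
  9 → 10: 13/16
  10 → 11: 13/19
  11 → 12: 6/6
  11 → 0: 7/10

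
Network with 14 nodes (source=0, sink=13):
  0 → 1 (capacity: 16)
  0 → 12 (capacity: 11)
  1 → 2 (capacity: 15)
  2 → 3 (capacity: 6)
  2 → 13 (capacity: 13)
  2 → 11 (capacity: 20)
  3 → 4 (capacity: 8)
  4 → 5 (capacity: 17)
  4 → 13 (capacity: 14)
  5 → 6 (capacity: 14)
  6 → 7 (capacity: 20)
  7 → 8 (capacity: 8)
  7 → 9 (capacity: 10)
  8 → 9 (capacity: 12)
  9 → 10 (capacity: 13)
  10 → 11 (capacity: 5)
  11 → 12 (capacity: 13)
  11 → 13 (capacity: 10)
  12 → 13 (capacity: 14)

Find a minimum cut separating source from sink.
Min cut value = 26, edges: (0,12), (1,2)

Min cut value: 26
Partition: S = [0, 1], T = [2, 3, 4, 5, 6, 7, 8, 9, 10, 11, 12, 13]
Cut edges: (0,12), (1,2)

By max-flow min-cut theorem, max flow = min cut = 26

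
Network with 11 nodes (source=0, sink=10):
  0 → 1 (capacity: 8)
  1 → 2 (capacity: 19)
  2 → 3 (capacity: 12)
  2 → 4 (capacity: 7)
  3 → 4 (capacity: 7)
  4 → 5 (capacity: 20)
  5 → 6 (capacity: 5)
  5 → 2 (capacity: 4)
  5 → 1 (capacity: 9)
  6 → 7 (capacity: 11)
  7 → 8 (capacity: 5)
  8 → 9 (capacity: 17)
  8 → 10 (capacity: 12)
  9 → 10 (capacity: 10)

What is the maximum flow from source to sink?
Maximum flow = 5

Max flow: 5

Flow assignment:
  0 → 1: 5/8
  1 → 2: 8/19
  2 → 3: 1/12
  2 → 4: 7/7
  3 → 4: 1/7
  4 → 5: 8/20
  5 → 6: 5/5
  5 → 1: 3/9
  6 → 7: 5/11
  7 → 8: 5/5
  8 → 10: 5/12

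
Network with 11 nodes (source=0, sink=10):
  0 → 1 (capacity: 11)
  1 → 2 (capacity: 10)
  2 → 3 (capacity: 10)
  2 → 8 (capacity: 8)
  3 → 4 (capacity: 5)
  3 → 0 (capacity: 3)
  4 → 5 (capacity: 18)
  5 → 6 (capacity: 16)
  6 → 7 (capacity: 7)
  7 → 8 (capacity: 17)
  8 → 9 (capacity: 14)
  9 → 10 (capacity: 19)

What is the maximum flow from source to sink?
Maximum flow = 10

Max flow: 10

Flow assignment:
  0 → 1: 10/11
  1 → 2: 10/10
  2 → 3: 2/10
  2 → 8: 8/8
  3 → 4: 2/5
  4 → 5: 2/18
  5 → 6: 2/16
  6 → 7: 2/7
  7 → 8: 2/17
  8 → 9: 10/14
  9 → 10: 10/19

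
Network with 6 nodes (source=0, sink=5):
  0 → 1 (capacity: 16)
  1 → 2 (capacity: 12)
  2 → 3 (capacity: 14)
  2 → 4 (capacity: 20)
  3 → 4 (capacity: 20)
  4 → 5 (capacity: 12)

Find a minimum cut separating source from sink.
Min cut value = 12, edges: (4,5)

Min cut value: 12
Partition: S = [0, 1, 2, 3, 4], T = [5]
Cut edges: (4,5)

By max-flow min-cut theorem, max flow = min cut = 12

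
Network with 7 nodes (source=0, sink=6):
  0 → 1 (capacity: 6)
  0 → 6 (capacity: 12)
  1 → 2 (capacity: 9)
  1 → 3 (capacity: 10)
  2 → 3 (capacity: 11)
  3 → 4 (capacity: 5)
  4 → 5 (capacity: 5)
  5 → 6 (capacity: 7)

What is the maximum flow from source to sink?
Maximum flow = 17

Max flow: 17

Flow assignment:
  0 → 1: 5/6
  0 → 6: 12/12
  1 → 3: 5/10
  3 → 4: 5/5
  4 → 5: 5/5
  5 → 6: 5/7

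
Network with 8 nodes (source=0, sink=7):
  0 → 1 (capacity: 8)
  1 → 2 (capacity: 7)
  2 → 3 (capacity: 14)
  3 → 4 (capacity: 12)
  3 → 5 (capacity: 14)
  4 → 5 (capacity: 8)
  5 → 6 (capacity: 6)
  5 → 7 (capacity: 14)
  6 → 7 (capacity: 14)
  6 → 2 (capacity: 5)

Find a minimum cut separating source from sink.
Min cut value = 7, edges: (1,2)

Min cut value: 7
Partition: S = [0, 1], T = [2, 3, 4, 5, 6, 7]
Cut edges: (1,2)

By max-flow min-cut theorem, max flow = min cut = 7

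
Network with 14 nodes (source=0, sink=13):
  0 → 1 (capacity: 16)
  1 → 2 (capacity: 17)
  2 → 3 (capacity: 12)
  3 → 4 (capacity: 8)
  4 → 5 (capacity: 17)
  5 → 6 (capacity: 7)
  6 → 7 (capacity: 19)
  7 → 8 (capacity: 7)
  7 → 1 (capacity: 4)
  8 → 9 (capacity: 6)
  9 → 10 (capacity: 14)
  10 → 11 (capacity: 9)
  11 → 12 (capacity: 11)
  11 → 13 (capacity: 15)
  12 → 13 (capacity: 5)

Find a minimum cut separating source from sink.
Min cut value = 6, edges: (8,9)

Min cut value: 6
Partition: S = [0, 1, 2, 3, 4, 5, 6, 7, 8], T = [9, 10, 11, 12, 13]
Cut edges: (8,9)

By max-flow min-cut theorem, max flow = min cut = 6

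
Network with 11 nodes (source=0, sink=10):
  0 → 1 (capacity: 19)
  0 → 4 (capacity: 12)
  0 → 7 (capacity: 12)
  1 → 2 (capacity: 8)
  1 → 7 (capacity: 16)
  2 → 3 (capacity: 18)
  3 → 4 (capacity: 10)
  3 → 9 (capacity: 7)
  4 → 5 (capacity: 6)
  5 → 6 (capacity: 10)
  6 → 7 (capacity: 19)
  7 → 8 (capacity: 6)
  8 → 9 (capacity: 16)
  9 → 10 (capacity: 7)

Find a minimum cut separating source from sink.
Min cut value = 7, edges: (9,10)

Min cut value: 7
Partition: S = [0, 1, 2, 3, 4, 5, 6, 7, 8, 9], T = [10]
Cut edges: (9,10)

By max-flow min-cut theorem, max flow = min cut = 7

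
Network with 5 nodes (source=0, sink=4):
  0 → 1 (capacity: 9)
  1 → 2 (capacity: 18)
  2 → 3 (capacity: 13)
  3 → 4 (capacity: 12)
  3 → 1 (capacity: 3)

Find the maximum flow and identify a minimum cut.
Max flow = 9, Min cut edges: (0,1)

Maximum flow: 9
Minimum cut: (0,1)
Partition: S = [0], T = [1, 2, 3, 4]

Max-flow min-cut theorem verified: both equal 9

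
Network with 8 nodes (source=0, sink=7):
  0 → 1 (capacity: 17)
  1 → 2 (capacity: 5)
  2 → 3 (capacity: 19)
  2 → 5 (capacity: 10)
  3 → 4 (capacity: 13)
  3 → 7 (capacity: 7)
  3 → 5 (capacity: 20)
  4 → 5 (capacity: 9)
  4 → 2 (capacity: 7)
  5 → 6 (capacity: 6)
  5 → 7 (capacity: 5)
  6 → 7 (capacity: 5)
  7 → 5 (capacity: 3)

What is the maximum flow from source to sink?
Maximum flow = 5

Max flow: 5

Flow assignment:
  0 → 1: 5/17
  1 → 2: 5/5
  2 → 3: 5/19
  3 → 7: 5/7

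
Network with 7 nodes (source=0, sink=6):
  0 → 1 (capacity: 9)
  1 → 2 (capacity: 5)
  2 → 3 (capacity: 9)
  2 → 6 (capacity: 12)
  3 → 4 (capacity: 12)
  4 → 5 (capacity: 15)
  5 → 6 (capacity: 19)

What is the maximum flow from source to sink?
Maximum flow = 5

Max flow: 5

Flow assignment:
  0 → 1: 5/9
  1 → 2: 5/5
  2 → 6: 5/12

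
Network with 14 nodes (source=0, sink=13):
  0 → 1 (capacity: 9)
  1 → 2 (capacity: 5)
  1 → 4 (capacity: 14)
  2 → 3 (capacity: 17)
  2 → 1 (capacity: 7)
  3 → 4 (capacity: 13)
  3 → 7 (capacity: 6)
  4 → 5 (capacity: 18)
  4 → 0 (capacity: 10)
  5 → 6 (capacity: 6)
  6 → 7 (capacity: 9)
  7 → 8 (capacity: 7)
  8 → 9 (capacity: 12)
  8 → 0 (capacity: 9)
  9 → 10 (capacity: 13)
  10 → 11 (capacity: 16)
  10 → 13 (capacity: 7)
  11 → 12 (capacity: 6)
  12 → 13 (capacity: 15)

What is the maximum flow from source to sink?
Maximum flow = 7

Max flow: 7

Flow assignment:
  0 → 1: 9/9
  1 → 2: 5/5
  1 → 4: 4/14
  2 → 3: 5/17
  3 → 4: 2/13
  3 → 7: 3/6
  4 → 5: 4/18
  4 → 0: 2/10
  5 → 6: 4/6
  6 → 7: 4/9
  7 → 8: 7/7
  8 → 9: 7/12
  9 → 10: 7/13
  10 → 13: 7/7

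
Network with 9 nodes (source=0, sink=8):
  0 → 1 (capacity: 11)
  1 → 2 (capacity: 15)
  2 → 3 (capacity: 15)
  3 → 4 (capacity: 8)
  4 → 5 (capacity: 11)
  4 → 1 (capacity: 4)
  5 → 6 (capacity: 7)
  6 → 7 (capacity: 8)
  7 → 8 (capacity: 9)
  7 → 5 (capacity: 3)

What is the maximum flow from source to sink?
Maximum flow = 7

Max flow: 7

Flow assignment:
  0 → 1: 7/11
  1 → 2: 8/15
  2 → 3: 8/15
  3 → 4: 8/8
  4 → 5: 7/11
  4 → 1: 1/4
  5 → 6: 7/7
  6 → 7: 7/8
  7 → 8: 7/9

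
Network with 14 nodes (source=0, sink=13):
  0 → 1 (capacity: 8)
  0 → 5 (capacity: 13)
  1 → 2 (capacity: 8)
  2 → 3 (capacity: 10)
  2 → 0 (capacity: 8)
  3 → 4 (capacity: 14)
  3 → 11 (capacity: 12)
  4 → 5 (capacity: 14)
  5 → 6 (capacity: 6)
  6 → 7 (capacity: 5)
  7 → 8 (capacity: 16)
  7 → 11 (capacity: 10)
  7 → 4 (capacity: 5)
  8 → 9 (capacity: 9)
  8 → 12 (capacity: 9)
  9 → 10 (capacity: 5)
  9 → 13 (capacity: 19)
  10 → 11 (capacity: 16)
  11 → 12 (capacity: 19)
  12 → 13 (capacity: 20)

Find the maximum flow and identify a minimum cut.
Max flow = 13, Min cut edges: (1,2), (6,7)

Maximum flow: 13
Minimum cut: (1,2), (6,7)
Partition: S = [0, 1, 4, 5, 6], T = [2, 3, 7, 8, 9, 10, 11, 12, 13]

Max-flow min-cut theorem verified: both equal 13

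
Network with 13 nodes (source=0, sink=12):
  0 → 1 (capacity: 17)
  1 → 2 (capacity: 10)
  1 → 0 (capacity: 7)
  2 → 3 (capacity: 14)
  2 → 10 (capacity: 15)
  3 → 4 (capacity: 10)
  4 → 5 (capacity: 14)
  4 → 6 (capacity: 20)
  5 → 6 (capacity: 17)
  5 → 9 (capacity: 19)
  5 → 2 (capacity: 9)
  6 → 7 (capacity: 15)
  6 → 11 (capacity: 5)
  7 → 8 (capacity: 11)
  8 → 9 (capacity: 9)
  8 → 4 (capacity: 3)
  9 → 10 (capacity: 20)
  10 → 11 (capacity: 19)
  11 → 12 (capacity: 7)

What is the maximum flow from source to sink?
Maximum flow = 7

Max flow: 7

Flow assignment:
  0 → 1: 7/17
  1 → 2: 7/10
  2 → 10: 7/15
  10 → 11: 7/19
  11 → 12: 7/7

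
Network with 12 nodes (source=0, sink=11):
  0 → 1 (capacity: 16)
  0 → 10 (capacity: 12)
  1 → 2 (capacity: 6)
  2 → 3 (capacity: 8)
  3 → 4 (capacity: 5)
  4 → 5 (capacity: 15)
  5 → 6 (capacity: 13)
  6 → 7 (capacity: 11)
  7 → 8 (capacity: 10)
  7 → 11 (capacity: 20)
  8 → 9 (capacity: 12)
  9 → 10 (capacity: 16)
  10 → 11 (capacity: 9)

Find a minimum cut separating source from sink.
Min cut value = 14, edges: (3,4), (10,11)

Min cut value: 14
Partition: S = [0, 1, 2, 3, 8, 9, 10], T = [4, 5, 6, 7, 11]
Cut edges: (3,4), (10,11)

By max-flow min-cut theorem, max flow = min cut = 14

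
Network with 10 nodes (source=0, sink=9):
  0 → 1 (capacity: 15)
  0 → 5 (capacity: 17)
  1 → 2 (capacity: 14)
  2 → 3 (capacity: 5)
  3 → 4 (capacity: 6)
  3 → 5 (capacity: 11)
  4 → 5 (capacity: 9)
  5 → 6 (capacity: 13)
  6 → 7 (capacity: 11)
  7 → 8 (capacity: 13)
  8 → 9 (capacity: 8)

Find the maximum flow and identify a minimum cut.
Max flow = 8, Min cut edges: (8,9)

Maximum flow: 8
Minimum cut: (8,9)
Partition: S = [0, 1, 2, 3, 4, 5, 6, 7, 8], T = [9]

Max-flow min-cut theorem verified: both equal 8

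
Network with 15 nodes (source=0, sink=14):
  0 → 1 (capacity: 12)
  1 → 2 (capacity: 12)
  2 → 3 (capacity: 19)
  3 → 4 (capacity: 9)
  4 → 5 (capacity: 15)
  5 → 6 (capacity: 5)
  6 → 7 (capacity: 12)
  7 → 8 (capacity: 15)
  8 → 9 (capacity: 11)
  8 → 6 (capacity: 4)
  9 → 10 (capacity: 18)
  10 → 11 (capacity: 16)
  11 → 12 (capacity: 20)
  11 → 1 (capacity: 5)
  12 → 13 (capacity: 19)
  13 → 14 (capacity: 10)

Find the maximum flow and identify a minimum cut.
Max flow = 5, Min cut edges: (5,6)

Maximum flow: 5
Minimum cut: (5,6)
Partition: S = [0, 1, 2, 3, 4, 5], T = [6, 7, 8, 9, 10, 11, 12, 13, 14]

Max-flow min-cut theorem verified: both equal 5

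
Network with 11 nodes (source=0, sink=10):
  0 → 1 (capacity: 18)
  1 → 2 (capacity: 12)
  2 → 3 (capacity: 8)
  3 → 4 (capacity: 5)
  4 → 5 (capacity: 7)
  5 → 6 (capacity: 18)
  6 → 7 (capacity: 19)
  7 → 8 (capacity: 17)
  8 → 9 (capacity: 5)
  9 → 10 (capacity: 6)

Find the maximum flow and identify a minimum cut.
Max flow = 5, Min cut edges: (8,9)

Maximum flow: 5
Minimum cut: (8,9)
Partition: S = [0, 1, 2, 3, 4, 5, 6, 7, 8], T = [9, 10]

Max-flow min-cut theorem verified: both equal 5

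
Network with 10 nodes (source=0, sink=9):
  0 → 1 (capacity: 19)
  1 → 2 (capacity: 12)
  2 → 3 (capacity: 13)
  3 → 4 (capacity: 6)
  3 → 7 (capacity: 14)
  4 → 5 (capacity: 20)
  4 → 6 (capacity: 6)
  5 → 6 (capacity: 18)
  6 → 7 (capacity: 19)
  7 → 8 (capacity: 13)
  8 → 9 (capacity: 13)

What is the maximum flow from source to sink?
Maximum flow = 12

Max flow: 12

Flow assignment:
  0 → 1: 12/19
  1 → 2: 12/12
  2 → 3: 12/13
  3 → 7: 12/14
  7 → 8: 12/13
  8 → 9: 12/13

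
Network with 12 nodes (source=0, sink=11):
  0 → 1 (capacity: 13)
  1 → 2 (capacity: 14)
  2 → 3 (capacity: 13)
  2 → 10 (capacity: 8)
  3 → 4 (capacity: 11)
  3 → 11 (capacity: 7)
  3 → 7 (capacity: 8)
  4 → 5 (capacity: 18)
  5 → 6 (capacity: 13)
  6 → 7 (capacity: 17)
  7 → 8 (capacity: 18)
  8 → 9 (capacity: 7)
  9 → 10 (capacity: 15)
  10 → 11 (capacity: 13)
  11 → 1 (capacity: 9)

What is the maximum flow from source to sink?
Maximum flow = 13

Max flow: 13

Flow assignment:
  0 → 1: 13/13
  1 → 2: 13/14
  2 → 3: 7/13
  2 → 10: 6/8
  3 → 11: 7/7
  10 → 11: 6/13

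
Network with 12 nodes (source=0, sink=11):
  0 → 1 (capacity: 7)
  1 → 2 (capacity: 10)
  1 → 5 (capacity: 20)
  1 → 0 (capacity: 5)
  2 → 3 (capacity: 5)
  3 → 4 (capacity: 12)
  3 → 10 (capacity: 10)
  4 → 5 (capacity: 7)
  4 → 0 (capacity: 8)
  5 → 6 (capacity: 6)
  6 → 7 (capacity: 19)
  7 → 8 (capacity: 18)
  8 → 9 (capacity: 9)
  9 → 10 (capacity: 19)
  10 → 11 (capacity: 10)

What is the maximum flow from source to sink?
Maximum flow = 7

Max flow: 7

Flow assignment:
  0 → 1: 7/7
  1 → 2: 5/10
  1 → 5: 2/20
  2 → 3: 5/5
  3 → 10: 5/10
  5 → 6: 2/6
  6 → 7: 2/19
  7 → 8: 2/18
  8 → 9: 2/9
  9 → 10: 2/19
  10 → 11: 7/10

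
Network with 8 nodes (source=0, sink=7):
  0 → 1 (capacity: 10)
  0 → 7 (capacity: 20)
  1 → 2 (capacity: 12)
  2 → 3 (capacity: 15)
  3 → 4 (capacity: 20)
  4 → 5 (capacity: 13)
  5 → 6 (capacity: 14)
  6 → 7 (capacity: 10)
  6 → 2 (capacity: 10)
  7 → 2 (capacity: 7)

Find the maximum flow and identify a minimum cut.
Max flow = 30, Min cut edges: (0,7), (6,7)

Maximum flow: 30
Minimum cut: (0,7), (6,7)
Partition: S = [0, 1, 2, 3, 4, 5, 6], T = [7]

Max-flow min-cut theorem verified: both equal 30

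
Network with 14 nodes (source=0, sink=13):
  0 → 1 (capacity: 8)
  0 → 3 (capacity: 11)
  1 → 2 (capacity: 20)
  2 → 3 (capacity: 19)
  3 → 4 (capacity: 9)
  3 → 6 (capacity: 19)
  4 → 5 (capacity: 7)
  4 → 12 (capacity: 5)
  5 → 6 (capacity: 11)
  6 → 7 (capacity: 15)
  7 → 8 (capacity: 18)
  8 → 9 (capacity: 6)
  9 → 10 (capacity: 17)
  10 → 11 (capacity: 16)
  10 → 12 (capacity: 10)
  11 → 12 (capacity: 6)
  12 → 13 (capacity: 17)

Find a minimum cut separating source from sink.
Min cut value = 11, edges: (4,12), (8,9)

Min cut value: 11
Partition: S = [0, 1, 2, 3, 4, 5, 6, 7, 8], T = [9, 10, 11, 12, 13]
Cut edges: (4,12), (8,9)

By max-flow min-cut theorem, max flow = min cut = 11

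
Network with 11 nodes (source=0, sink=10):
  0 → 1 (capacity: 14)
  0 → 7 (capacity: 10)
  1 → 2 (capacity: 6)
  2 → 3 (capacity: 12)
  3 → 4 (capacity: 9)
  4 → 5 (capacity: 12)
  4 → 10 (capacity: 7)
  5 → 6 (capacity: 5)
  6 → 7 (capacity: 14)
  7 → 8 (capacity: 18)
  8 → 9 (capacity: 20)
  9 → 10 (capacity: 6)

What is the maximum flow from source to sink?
Maximum flow = 12

Max flow: 12

Flow assignment:
  0 → 1: 6/14
  0 → 7: 6/10
  1 → 2: 6/6
  2 → 3: 6/12
  3 → 4: 6/9
  4 → 10: 6/7
  7 → 8: 6/18
  8 → 9: 6/20
  9 → 10: 6/6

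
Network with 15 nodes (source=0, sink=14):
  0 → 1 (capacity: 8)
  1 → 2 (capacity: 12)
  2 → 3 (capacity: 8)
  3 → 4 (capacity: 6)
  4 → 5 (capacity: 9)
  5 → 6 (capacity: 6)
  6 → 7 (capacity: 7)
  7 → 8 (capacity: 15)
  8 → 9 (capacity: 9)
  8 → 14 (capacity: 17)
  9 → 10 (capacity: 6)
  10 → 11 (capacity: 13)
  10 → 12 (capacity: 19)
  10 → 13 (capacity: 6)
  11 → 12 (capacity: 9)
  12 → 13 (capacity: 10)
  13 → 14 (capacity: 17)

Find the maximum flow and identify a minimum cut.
Max flow = 6, Min cut edges: (5,6)

Maximum flow: 6
Minimum cut: (5,6)
Partition: S = [0, 1, 2, 3, 4, 5], T = [6, 7, 8, 9, 10, 11, 12, 13, 14]

Max-flow min-cut theorem verified: both equal 6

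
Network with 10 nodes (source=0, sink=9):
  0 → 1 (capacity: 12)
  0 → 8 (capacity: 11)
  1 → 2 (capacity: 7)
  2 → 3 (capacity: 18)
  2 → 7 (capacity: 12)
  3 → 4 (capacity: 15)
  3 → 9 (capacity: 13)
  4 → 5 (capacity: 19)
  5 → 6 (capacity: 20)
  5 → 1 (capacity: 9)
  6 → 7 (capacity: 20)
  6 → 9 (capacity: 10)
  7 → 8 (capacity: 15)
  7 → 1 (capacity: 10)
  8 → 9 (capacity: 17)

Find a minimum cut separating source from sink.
Min cut value = 18, edges: (0,8), (1,2)

Min cut value: 18
Partition: S = [0, 1], T = [2, 3, 4, 5, 6, 7, 8, 9]
Cut edges: (0,8), (1,2)

By max-flow min-cut theorem, max flow = min cut = 18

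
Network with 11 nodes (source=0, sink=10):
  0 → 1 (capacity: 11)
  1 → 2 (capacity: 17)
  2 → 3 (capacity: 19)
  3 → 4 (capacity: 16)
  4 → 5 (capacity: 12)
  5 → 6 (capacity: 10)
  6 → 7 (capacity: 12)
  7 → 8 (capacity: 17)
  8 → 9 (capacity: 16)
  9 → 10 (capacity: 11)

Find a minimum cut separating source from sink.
Min cut value = 10, edges: (5,6)

Min cut value: 10
Partition: S = [0, 1, 2, 3, 4, 5], T = [6, 7, 8, 9, 10]
Cut edges: (5,6)

By max-flow min-cut theorem, max flow = min cut = 10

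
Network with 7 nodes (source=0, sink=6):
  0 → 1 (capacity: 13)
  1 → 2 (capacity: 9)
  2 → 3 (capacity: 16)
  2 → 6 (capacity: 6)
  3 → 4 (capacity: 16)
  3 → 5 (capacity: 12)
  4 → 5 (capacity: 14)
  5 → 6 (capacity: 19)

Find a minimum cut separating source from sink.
Min cut value = 9, edges: (1,2)

Min cut value: 9
Partition: S = [0, 1], T = [2, 3, 4, 5, 6]
Cut edges: (1,2)

By max-flow min-cut theorem, max flow = min cut = 9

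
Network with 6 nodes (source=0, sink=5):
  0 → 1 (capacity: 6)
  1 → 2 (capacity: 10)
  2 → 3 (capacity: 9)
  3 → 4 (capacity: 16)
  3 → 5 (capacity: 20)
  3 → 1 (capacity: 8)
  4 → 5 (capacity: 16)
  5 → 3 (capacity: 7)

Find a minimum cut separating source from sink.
Min cut value = 6, edges: (0,1)

Min cut value: 6
Partition: S = [0], T = [1, 2, 3, 4, 5]
Cut edges: (0,1)

By max-flow min-cut theorem, max flow = min cut = 6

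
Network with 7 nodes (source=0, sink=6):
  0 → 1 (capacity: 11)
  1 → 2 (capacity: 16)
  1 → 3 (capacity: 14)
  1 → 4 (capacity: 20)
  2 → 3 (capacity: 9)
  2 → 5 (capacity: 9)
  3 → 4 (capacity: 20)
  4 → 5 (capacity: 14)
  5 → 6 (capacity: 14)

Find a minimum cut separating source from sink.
Min cut value = 11, edges: (0,1)

Min cut value: 11
Partition: S = [0], T = [1, 2, 3, 4, 5, 6]
Cut edges: (0,1)

By max-flow min-cut theorem, max flow = min cut = 11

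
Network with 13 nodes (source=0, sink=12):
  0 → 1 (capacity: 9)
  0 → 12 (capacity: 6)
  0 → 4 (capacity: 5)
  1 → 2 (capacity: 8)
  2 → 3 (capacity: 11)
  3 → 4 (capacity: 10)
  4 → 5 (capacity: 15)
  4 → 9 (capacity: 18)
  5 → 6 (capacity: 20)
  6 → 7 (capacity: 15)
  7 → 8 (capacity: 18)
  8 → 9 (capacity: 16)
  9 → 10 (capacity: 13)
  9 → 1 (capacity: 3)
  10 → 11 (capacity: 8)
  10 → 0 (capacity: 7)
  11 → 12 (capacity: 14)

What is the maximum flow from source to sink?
Maximum flow = 14

Max flow: 14

Flow assignment:
  0 → 1: 8/9
  0 → 12: 6/6
  0 → 4: 5/5
  1 → 2: 8/8
  2 → 3: 8/11
  3 → 4: 8/10
  4 → 9: 13/18
  9 → 10: 13/13
  10 → 11: 8/8
  10 → 0: 5/7
  11 → 12: 8/14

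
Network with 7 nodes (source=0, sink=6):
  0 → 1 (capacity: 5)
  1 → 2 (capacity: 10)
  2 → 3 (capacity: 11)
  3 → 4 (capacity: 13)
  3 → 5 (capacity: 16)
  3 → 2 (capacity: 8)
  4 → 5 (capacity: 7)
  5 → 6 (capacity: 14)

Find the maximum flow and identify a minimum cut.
Max flow = 5, Min cut edges: (0,1)

Maximum flow: 5
Minimum cut: (0,1)
Partition: S = [0], T = [1, 2, 3, 4, 5, 6]

Max-flow min-cut theorem verified: both equal 5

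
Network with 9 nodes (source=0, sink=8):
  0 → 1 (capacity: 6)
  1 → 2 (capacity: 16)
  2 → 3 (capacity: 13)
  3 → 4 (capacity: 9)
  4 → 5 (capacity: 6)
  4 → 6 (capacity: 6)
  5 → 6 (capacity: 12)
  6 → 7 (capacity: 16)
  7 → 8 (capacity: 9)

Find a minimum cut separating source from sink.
Min cut value = 6, edges: (0,1)

Min cut value: 6
Partition: S = [0], T = [1, 2, 3, 4, 5, 6, 7, 8]
Cut edges: (0,1)

By max-flow min-cut theorem, max flow = min cut = 6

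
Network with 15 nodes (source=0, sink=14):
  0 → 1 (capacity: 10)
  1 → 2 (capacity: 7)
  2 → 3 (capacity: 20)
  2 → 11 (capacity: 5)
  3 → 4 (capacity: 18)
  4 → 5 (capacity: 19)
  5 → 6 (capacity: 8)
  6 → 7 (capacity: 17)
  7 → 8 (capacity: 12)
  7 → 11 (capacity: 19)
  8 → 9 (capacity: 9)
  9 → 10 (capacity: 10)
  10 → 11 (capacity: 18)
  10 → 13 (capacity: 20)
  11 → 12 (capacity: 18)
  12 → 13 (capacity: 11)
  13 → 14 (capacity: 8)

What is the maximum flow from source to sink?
Maximum flow = 7

Max flow: 7

Flow assignment:
  0 → 1: 7/10
  1 → 2: 7/7
  2 → 3: 2/20
  2 → 11: 5/5
  3 → 4: 2/18
  4 → 5: 2/19
  5 → 6: 2/8
  6 → 7: 2/17
  7 → 11: 2/19
  11 → 12: 7/18
  12 → 13: 7/11
  13 → 14: 7/8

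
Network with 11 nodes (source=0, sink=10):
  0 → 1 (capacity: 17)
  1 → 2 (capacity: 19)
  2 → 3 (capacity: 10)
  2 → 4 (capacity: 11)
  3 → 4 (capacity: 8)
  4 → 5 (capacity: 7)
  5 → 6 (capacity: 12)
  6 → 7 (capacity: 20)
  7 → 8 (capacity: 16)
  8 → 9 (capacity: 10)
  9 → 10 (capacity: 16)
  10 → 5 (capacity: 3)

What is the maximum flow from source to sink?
Maximum flow = 7

Max flow: 7

Flow assignment:
  0 → 1: 7/17
  1 → 2: 7/19
  2 → 4: 7/11
  4 → 5: 7/7
  5 → 6: 7/12
  6 → 7: 7/20
  7 → 8: 7/16
  8 → 9: 7/10
  9 → 10: 7/16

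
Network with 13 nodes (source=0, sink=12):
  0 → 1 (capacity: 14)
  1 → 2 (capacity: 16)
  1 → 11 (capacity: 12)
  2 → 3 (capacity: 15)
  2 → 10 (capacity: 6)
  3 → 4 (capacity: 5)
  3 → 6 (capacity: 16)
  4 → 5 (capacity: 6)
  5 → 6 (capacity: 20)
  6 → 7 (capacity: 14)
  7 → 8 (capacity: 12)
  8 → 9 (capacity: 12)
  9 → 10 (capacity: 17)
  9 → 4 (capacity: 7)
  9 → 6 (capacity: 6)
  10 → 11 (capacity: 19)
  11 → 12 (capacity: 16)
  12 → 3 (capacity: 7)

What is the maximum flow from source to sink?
Maximum flow = 14

Max flow: 14

Flow assignment:
  0 → 1: 14/14
  1 → 2: 2/16
  1 → 11: 12/12
  2 → 10: 2/6
  10 → 11: 2/19
  11 → 12: 14/16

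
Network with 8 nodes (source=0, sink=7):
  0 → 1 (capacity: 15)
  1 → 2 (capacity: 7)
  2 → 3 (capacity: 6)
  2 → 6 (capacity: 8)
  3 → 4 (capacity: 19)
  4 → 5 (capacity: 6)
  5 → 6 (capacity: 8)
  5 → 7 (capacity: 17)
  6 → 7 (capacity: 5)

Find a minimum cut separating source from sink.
Min cut value = 7, edges: (1,2)

Min cut value: 7
Partition: S = [0, 1], T = [2, 3, 4, 5, 6, 7]
Cut edges: (1,2)

By max-flow min-cut theorem, max flow = min cut = 7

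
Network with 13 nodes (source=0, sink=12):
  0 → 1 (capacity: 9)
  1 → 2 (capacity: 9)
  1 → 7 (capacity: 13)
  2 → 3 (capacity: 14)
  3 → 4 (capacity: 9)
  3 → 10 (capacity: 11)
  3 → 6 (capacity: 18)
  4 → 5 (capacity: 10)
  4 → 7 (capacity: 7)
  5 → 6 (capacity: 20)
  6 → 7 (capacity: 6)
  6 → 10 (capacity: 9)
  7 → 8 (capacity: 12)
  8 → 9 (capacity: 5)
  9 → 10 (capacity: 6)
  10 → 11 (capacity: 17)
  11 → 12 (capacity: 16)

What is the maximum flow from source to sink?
Maximum flow = 9

Max flow: 9

Flow assignment:
  0 → 1: 9/9
  1 → 2: 9/9
  2 → 3: 9/14
  3 → 10: 9/11
  10 → 11: 9/17
  11 → 12: 9/16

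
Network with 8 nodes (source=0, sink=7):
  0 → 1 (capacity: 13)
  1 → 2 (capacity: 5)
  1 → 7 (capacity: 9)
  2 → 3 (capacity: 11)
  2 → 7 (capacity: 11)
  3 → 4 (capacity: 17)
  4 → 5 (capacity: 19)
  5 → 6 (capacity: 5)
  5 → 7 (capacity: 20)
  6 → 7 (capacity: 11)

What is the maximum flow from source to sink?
Maximum flow = 13

Max flow: 13

Flow assignment:
  0 → 1: 13/13
  1 → 2: 4/5
  1 → 7: 9/9
  2 → 7: 4/11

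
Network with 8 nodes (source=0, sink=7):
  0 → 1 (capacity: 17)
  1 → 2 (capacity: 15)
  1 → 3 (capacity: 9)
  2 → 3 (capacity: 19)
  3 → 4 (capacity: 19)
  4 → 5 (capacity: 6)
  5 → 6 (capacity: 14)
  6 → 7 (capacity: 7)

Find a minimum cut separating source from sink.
Min cut value = 6, edges: (4,5)

Min cut value: 6
Partition: S = [0, 1, 2, 3, 4], T = [5, 6, 7]
Cut edges: (4,5)

By max-flow min-cut theorem, max flow = min cut = 6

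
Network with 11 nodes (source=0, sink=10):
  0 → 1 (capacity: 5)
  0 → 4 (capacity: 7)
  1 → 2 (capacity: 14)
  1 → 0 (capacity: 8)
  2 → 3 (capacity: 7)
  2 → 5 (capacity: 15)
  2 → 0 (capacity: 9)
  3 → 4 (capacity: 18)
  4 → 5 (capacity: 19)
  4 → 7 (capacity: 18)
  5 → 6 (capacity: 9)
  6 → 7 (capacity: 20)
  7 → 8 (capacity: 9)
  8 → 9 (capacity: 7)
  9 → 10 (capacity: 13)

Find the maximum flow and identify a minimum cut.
Max flow = 7, Min cut edges: (8,9)

Maximum flow: 7
Minimum cut: (8,9)
Partition: S = [0, 1, 2, 3, 4, 5, 6, 7, 8], T = [9, 10]

Max-flow min-cut theorem verified: both equal 7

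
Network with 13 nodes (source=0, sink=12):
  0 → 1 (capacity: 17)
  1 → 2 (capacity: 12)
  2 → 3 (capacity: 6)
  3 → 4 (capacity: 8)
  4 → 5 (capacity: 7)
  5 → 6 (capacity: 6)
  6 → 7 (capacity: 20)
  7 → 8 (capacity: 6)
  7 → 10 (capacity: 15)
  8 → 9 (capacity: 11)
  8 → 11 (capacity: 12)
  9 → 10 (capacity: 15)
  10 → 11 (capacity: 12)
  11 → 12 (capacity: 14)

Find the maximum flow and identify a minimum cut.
Max flow = 6, Min cut edges: (5,6)

Maximum flow: 6
Minimum cut: (5,6)
Partition: S = [0, 1, 2, 3, 4, 5], T = [6, 7, 8, 9, 10, 11, 12]

Max-flow min-cut theorem verified: both equal 6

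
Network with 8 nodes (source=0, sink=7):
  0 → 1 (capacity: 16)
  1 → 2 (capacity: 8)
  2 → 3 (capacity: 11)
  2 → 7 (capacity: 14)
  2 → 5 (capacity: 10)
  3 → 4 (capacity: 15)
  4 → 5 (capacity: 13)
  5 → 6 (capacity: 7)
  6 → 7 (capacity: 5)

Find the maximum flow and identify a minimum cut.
Max flow = 8, Min cut edges: (1,2)

Maximum flow: 8
Minimum cut: (1,2)
Partition: S = [0, 1], T = [2, 3, 4, 5, 6, 7]

Max-flow min-cut theorem verified: both equal 8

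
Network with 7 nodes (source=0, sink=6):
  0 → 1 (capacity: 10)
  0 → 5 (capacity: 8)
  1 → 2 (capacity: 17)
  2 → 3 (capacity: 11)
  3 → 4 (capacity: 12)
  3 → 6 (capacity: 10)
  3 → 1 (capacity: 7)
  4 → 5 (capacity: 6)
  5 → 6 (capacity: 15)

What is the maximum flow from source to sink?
Maximum flow = 18

Max flow: 18

Flow assignment:
  0 → 1: 10/10
  0 → 5: 8/8
  1 → 2: 10/17
  2 → 3: 10/11
  3 → 6: 10/10
  5 → 6: 8/15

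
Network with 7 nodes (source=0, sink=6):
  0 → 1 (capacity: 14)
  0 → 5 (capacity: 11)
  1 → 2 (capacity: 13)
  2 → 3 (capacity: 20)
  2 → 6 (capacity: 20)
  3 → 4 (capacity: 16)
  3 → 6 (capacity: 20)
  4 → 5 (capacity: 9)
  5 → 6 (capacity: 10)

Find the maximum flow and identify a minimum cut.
Max flow = 23, Min cut edges: (1,2), (5,6)

Maximum flow: 23
Minimum cut: (1,2), (5,6)
Partition: S = [0, 1, 4, 5], T = [2, 3, 6]

Max-flow min-cut theorem verified: both equal 23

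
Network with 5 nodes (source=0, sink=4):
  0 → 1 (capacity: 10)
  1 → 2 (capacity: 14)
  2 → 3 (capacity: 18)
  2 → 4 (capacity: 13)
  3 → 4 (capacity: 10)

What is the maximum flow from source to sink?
Maximum flow = 10

Max flow: 10

Flow assignment:
  0 → 1: 10/10
  1 → 2: 10/14
  2 → 4: 10/13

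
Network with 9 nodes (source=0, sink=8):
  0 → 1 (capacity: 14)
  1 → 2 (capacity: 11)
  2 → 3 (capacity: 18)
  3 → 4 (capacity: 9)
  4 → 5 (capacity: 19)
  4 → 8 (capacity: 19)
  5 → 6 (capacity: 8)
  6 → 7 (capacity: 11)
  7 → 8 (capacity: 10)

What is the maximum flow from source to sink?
Maximum flow = 9

Max flow: 9

Flow assignment:
  0 → 1: 9/14
  1 → 2: 9/11
  2 → 3: 9/18
  3 → 4: 9/9
  4 → 8: 9/19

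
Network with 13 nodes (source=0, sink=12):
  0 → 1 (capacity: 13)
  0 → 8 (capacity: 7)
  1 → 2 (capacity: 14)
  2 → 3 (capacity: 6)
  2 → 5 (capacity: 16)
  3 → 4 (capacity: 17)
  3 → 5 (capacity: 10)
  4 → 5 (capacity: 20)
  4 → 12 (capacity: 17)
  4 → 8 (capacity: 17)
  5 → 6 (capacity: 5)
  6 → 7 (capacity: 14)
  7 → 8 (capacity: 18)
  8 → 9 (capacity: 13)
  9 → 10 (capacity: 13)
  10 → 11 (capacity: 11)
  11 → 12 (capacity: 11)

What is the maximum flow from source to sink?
Maximum flow = 17

Max flow: 17

Flow assignment:
  0 → 1: 11/13
  0 → 8: 6/7
  1 → 2: 11/14
  2 → 3: 6/6
  2 → 5: 5/16
  3 → 4: 6/17
  4 → 12: 6/17
  5 → 6: 5/5
  6 → 7: 5/14
  7 → 8: 5/18
  8 → 9: 11/13
  9 → 10: 11/13
  10 → 11: 11/11
  11 → 12: 11/11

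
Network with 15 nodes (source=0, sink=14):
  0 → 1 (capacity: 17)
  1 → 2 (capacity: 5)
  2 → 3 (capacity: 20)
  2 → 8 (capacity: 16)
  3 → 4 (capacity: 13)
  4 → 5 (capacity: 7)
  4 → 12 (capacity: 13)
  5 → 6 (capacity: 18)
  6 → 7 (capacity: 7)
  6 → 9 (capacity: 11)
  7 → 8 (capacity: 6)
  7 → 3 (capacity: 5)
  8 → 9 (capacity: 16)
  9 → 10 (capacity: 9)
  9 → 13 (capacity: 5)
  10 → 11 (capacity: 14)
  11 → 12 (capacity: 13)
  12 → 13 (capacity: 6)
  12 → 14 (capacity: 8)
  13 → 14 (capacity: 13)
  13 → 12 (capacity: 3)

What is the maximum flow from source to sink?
Maximum flow = 5

Max flow: 5

Flow assignment:
  0 → 1: 5/17
  1 → 2: 5/5
  2 → 3: 5/20
  3 → 4: 5/13
  4 → 12: 5/13
  12 → 14: 5/8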